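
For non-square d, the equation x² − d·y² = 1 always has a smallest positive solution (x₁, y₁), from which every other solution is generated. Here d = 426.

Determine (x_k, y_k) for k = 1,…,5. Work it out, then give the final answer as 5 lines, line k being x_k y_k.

d=426: √d = [20; 1,1,1,3,2,6,2,3,1,1,1,40] (ℓ=12, even), read p_11/q_11
a_0=20:  p_0=20·1+0=20,  q_0=20·0+1=1
a_1=1:  p_1=1·20+1=21,  q_1=1·1+0=1
a_2=1:  p_2=1·21+20=41,  q_2=1·1+1=2
…
a_4=3:  p_4=3·62+41=227,  q_4=3·3+2=11
a_5=2:  p_5=2·227+62=516,  q_5=2·11+3=25
a_6=6:  p_6=6·516+227=3323,  q_6=6·25+11=161
…
a_8=3:  p_8=3·7162+3323=24809,  q_8=3·347+161=1202
a_9=1:  p_9=1·24809+7162=31971,  q_9=1·1202+347=1549
a_10=1:  p_10=1·31971+24809=56780,  q_10=1·1549+1202=2751
a_11=1:  p_11=1·56780+31971=88751,  q_11=1·2751+1549=4300
→ (88751, 4300).  Check: 88751²=7876740001, 426·4300²=7876740000, difference 1.
(x_2, y_2) = (88751·88751 + 426·4300·4300, 88751·4300 + 4300·88751) = (15753480001, 763258600)
(x_3, y_3) = (88751·15753480001 + 426·4300·763258600, 88751·763258600 + 4300·15753480001) = (2796274207048751, 135479928012900)
(x_4, y_4) = (88751·2796274207048751 + 426·4300·135479928012900, 88751·135479928012900 + 4300·2796274207048751) = (496344264283813920001, 24047958181382517200)
(x_5, y_5) = (88751·496344264283813920001 + 426·4300·24047958181382517200, 88751·24047958181382517200 + 4300·496344264283813920001) = (88102099596109264220968751, 4268560672976279640021500)

88751 4300
15753480001 763258600
2796274207048751 135479928012900
496344264283813920001 24047958181382517200
88102099596109264220968751 4268560672976279640021500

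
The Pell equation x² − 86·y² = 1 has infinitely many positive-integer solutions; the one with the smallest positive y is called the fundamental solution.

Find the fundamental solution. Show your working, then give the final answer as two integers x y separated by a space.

√86 = [9; 3,1,1,1,8,1,1,1,3,18, …], period ℓ=10 (even) → k=9
step 0: (9, 1)  from 9·(1,0) + (0,1)
step 1: (28, 3)  from 3·(9,1) + (1,0)
step 2: (37, 4)  from 1·(28,3) + (9,1)
…
step 4: (102, 11)  from 1·(65,7) + (37,4)
step 5: (881, 95)  from 8·(102,11) + (65,7)
step 6: (983, 106)  from 1·(881,95) + (102,11)
step 7: (1864, 201)  from 1·(983,106) + (881,95)
step 8: (2847, 307)  from 1·(1864,201) + (983,106)
step 9: (10405, 1122)  from 3·(2847,307) + (1864,201)
→ (10405, 1122).  Check: 10405²=108264025, 86·1122²=108264024, difference 1.

10405 1122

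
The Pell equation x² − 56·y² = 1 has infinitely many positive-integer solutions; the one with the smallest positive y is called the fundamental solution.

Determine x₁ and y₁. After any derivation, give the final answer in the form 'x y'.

[7; 2,14] for √56; ℓ=2 ⇒ convergent index 1
k=0  a_k=7  p_k/q_k = 7/1
k=1  a_k=2  p_k/q_k = 15/2
(x₁, y₁) = (15, 2);  15² − 56·2² = 1 ✓

15 2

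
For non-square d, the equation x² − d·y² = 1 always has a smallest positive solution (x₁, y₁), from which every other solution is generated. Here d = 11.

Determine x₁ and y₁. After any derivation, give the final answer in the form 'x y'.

10 3

√11 → a₀=3, period (3,6); ℓ=2 even so k=1
k=0  a_k=3  p_k/q_k = 3/1
k=1  a_k=3  p_k/q_k = 10/3
fundamental: x₁=10, y₁=3  (since 100 − 11·9 = 1)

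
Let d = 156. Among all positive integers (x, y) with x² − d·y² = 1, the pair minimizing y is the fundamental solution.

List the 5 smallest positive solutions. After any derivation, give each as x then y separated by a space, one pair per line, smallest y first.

d=156: √d = [12; 2,24] (ℓ=2, even), read p_1/q_1
i=0: a=12 ⇒ p=12, q=1
i=1: a=2 ⇒ p=25, q=2
→ (25, 2).  Check: 25²=625, 156·2²=624, difference 1.
n=2: (25,2)∘(25,2) = (25·25+156·2·2, 25·2+2·25) = (1249,100)
n=3: (1249,100)∘(25,2) = (25·1249+156·2·100, 25·100+2·1249) = (62425,4998)
n=4: (62425,4998)∘(25,2) = (25·62425+156·2·4998, 25·4998+2·62425) = (3120001,249800)
n=5: (3120001,249800)∘(25,2) = (25·3120001+156·2·249800, 25·249800+2·3120001) = (155937625,12485002)

25 2
1249 100
62425 4998
3120001 249800
155937625 12485002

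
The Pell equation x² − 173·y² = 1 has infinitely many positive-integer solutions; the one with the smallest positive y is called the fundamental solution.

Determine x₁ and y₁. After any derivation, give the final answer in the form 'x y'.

√173 → a₀=13, period (6,1,1,6,26); ℓ=5 odd so k=9
a_0=13:  p_0=13·1+0=13,  q_0=13·0+1=1
…
a_3=1:  p_3=1·92+79=171,  q_3=1·7+6=13
…
a_5=26:  p_5=26·1118+171=29239,  q_5=26·85+13=2223
…
a_8=1:  p_8=1·205791+176552=382343,  q_8=1·15646+13423=29069
a_9=6:  p_9=6·382343+205791=2499849,  q_9=6·29069+15646=190060
→ (2499849, 190060).  Check: 2499849²=6249245022801, 173·190060²=6249245022800, difference 1.

2499849 190060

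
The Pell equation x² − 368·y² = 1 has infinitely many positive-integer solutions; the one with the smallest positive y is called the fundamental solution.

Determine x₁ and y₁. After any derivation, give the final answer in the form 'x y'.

1151 60

[19; 5,2,5,38] for √368; ℓ=4 ⇒ convergent index 3
i=0: a=19 ⇒ p=19, q=1
…
i=2: a=2 ⇒ p=211, q=11
i=3: a=5 ⇒ p=1151, q=60
fundamental: x₁=1151, y₁=60  (since 1324801 − 368·3600 = 1)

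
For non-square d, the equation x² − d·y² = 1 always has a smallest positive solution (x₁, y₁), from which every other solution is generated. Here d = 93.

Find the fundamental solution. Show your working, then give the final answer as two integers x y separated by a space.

[9; 1,1,1,4,6,4,1,1,1,18] for √93; ℓ=10 ⇒ convergent index 9
a_0=9:  p_0=9·1+0=9,  q_0=9·0+1=1
…
a_4=4:  p_4=4·29+19=135,  q_4=4·3+2=14
…
a_6=4:  p_6=4·839+135=3491,  q_6=4·87+14=362
a_7=1:  p_7=1·3491+839=4330,  q_7=1·362+87=449
a_8=1:  p_8=1·4330+3491=7821,  q_8=1·449+362=811
a_9=1:  p_9=1·7821+4330=12151,  q_9=1·811+449=1260
(x₁, y₁) = (12151, 1260);  12151² − 93·1260² = 1 ✓

12151 1260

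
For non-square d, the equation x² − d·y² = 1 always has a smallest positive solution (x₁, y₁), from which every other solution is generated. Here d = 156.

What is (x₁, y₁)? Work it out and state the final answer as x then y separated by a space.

d=156: √d = [12; 2,24] (ℓ=2, even), read p_1/q_1
step 0: (12, 1)  from 12·(1,0) + (0,1)
step 1: (25, 2)  from 2·(12,1) + (1,0)
fundamental: x₁=25, y₁=2  (since 625 − 156·4 = 1)

25 2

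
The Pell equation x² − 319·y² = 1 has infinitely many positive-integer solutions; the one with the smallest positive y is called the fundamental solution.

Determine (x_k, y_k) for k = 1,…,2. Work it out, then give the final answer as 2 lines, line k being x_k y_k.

12901780 722361
332911854336799 18639485405160

√319 → a₀=17, period (1,6,5,1,4,…,6,1,34); ℓ=14 even so k=13
k=0  a_k=17  p_k/q_k = 17/1
…
k=3  a_k=5  p_k/q_k = 643/36
…
k=5  a_k=4  p_k/q_k = 3715/208
…
k=8  a_k=3  p_k/q_k = 58797/3292
k=9  a_k=4  p_k/q_k = 250816/14043
…
k=12  a_k=6  p_k/q_k = 11102899/621643
k=13  a_k=1  p_k/q_k = 12901780/722361
→ (12901780, 722361).  Check: 12901780²=166455927168400, 319·722361²=166455927168399, difference 1.
(x_2, y_2) = (12901780·12901780 + 319·722361·722361, 12901780·722361 + 722361·12901780) = (332911854336799, 18639485405160)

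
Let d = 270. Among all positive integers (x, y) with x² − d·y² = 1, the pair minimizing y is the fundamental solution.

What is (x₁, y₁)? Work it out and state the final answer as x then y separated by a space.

[16; 2,3,6,3,2,32] for √270; ℓ=6 ⇒ convergent index 5
i=0: a=16 ⇒ p=16, q=1
i=1: a=2 ⇒ p=33, q=2
…
i=4: a=3 ⇒ p=2284, q=139
i=5: a=2 ⇒ p=5291, q=322
(x₁, y₁) = (5291, 322);  5291² − 270·322² = 1 ✓

5291 322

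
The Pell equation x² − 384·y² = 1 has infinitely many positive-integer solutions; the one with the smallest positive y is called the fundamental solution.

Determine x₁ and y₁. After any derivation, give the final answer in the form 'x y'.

[19; 1,1,2,9,2,1,1,38] for √384; ℓ=8 ⇒ convergent index 7
a_0=19:  p_0=19·1+0=19,  q_0=19·0+1=1
…
a_3=2:  p_3=2·39+20=98,  q_3=2·2+1=5
…
a_5=2:  p_5=2·921+98=1940,  q_5=2·47+5=99
a_6=1:  p_6=1·1940+921=2861,  q_6=1·99+47=146
a_7=1:  p_7=1·2861+1940=4801,  q_7=1·146+99=245
(x₁, y₁) = (4801, 245);  4801² − 384·245² = 1 ✓

4801 245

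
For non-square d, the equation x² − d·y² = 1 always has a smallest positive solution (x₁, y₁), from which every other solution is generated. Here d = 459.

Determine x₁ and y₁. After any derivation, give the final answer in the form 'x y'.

499850 23331

√459 → a₀=21, period (2,2,1,4,21,4,1,2,2,42); ℓ=10 even so k=9
i=0: a=21 ⇒ p=21, q=1
…
i=5: a=21 ⇒ p=14997, q=700
…
i=8: a=2 ⇒ p=212079, q=9899
i=9: a=2 ⇒ p=499850, q=23331
→ (499850, 23331).  Check: 499850²=249850022500, 459·23331²=249850022499, difference 1.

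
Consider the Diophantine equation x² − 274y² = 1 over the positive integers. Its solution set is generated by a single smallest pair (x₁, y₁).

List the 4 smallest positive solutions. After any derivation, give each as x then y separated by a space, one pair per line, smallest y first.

[16; 1,1,4,4,1,1,32] for √274; ℓ=7 ⇒ convergent index 13
a_0=16:  p_0=16·1+0=16,  q_0=16·0+1=1
a_1=1:  p_1=1·16+1=17,  q_1=1·1+0=1
a_2=1:  p_2=1·17+16=33,  q_2=1·1+1=2
…
a_4=4:  p_4=4·149+33=629,  q_4=4·9+2=38
a_5=1:  p_5=1·629+149=778,  q_5=1·38+9=47
…
a_7=32:  p_7=32·1407+778=45802,  q_7=32·85+47=2767
…
a_10=4:  p_10=4·93011+47209=419253,  q_10=4·5619+2852=25328
a_11=4:  p_11=4·419253+93011=1770023,  q_11=4·25328+5619=106931
a_12=1:  p_12=1·1770023+419253=2189276,  q_12=1·106931+25328=132259
a_13=1:  p_13=1·2189276+1770023=3959299,  q_13=1·132259+106931=239190
(x₁, y₁) = (3959299, 239190);  3959299² − 274·239190² = 1 ✓
(3959299+239190√274)^2 = 31352097142801 + 1894049455620√274
(3959299+239190√274)^3 = 248264653730785753699 + 14998216231173381570√274
(3959299+239190√274)^4 = 1965907990503261255572251201 + 118764845051735182903983240√274

3959299 239190
31352097142801 1894049455620
248264653730785753699 14998216231173381570
1965907990503261255572251201 118764845051735182903983240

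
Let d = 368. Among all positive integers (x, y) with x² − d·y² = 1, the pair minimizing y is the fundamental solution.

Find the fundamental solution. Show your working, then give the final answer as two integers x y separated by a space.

√368 → a₀=19, period (5,2,5,38); ℓ=4 even so k=3
i=0: a=19 ⇒ p=19, q=1
…
i=2: a=2 ⇒ p=211, q=11
i=3: a=5 ⇒ p=1151, q=60
(x₁, y₁) = (1151, 60);  1151² − 368·60² = 1 ✓

1151 60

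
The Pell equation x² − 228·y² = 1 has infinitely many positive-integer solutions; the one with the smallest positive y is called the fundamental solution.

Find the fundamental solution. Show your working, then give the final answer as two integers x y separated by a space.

√228 → a₀=15, period (10,30); ℓ=2 even so k=1
k=0  a_k=15  p_k/q_k = 15/1
k=1  a_k=10  p_k/q_k = 151/10
fundamental: x₁=151, y₁=10  (since 22801 − 228·100 = 1)

151 10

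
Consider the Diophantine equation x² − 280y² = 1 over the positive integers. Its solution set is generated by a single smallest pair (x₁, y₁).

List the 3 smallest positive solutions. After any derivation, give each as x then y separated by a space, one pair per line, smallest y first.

251 15
126001 7530
63252251 3780045

[16; 1,2,1,2,1,32] for √280; ℓ=6 ⇒ convergent index 5
step 0: (16, 1)  from 16·(1,0) + (0,1)
step 1: (17, 1)  from 1·(16,1) + (1,0)
…
step 3: (67, 4)  from 1·(50,3) + (17,1)
step 4: (184, 11)  from 2·(67,4) + (50,3)
step 5: (251, 15)  from 1·(184,11) + (67,4)
→ (251, 15).  Check: 251²=63001, 280·15²=63000, difference 1.
n=2: (251,15)∘(251,15) = (251·251+280·15·15, 251·15+15·251) = (126001,7530)
n=3: (126001,7530)∘(251,15) = (251·126001+280·15·7530, 251·7530+15·126001) = (63252251,3780045)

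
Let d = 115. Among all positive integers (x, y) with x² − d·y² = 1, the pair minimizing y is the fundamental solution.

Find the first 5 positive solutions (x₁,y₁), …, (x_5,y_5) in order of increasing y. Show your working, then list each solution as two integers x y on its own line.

1126 105
2535751 236460
5710510126 532507815
12860066268001 1199207362920
28960863525028126 2700614448788025

√115 → a₀=10, period (1,2,1,1,1,1,1,2,1,20); ℓ=10 even so k=9
step 0: (10, 1)  from 10·(1,0) + (0,1)
…
step 2: (32, 3)  from 2·(11,1) + (10,1)
step 3: (43, 4)  from 1·(32,3) + (11,1)
…
step 8: (815, 76)  from 2·(311,29) + (193,18)
step 9: (1126, 105)  from 1·(815,76) + (311,29)
→ (1126, 105).  Check: 1126²=1267876, 115·105²=1267875, difference 1.
(x_2, y_2) = (1126·1126 + 115·105·105, 1126·105 + 105·1126) = (2535751, 236460)
(x_3, y_3) = (1126·2535751 + 115·105·236460, 1126·236460 + 105·2535751) = (5710510126, 532507815)
(x_4, y_4) = (1126·5710510126 + 115·105·532507815, 1126·532507815 + 105·5710510126) = (12860066268001, 1199207362920)
(x_5, y_5) = (1126·12860066268001 + 115·105·1199207362920, 1126·1199207362920 + 105·12860066268001) = (28960863525028126, 2700614448788025)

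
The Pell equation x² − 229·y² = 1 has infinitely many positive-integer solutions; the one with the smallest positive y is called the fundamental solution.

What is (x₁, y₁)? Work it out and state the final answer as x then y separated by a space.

5848201 386460

√229 → a₀=15, period (7,1,1,7,30); ℓ=5 odd so k=9
a_0=15:  p_0=15·1+0=15,  q_0=15·0+1=1
a_1=7:  p_1=7·15+1=106,  q_1=7·1+0=7
…
a_4=7:  p_4=7·227+121=1710,  q_4=7·15+8=113
a_5=30:  p_5=30·1710+227=51527,  q_5=30·113+15=3405
a_6=7:  p_6=7·51527+1710=362399,  q_6=7·3405+113=23948
a_7=1:  p_7=1·362399+51527=413926,  q_7=1·23948+3405=27353
a_8=1:  p_8=1·413926+362399=776325,  q_8=1·27353+23948=51301
a_9=7:  p_9=7·776325+413926=5848201,  q_9=7·51301+27353=386460
fundamental: x₁=5848201, y₁=386460  (since 34201454936401 − 229·149351331600 = 1)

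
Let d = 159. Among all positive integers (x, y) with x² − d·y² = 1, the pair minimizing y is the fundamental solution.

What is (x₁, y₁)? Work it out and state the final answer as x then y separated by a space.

√159 → a₀=12, period (1,1,1,1,3,1,1,1,1,24); ℓ=10 even so k=9
step 0: (12, 1)  from 12·(1,0) + (0,1)
step 1: (13, 1)  from 1·(12,1) + (1,0)
step 2: (25, 2)  from 1·(13,1) + (12,1)
…
step 6: (290, 23)  from 1·(227,18) + (63,5)
…
step 8: (807, 64)  from 1·(517,41) + (290,23)
step 9: (1324, 105)  from 1·(807,64) + (517,41)
→ (1324, 105).  Check: 1324²=1752976, 159·105²=1752975, difference 1.

1324 105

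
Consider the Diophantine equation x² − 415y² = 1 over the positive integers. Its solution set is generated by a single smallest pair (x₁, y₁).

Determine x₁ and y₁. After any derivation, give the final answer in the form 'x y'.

18412804 903849

d=415: √d = [20; 2,1,2,4,6,…,1,2,40] (ℓ=16, even), read p_15/q_15
i=0: a=20 ⇒ p=20, q=1
i=1: a=2 ⇒ p=41, q=2
i=2: a=1 ⇒ p=61, q=3
i=3: a=2 ⇒ p=163, q=8
i=4: a=4 ⇒ p=713, q=35
i=5: a=6 ⇒ p=4441, q=218
i=6: a=1 ⇒ p=5154, q=253
…
i=8: a=3 ⇒ p=33939, q=1666
i=9: a=1 ⇒ p=43534, q=2137
i=10: a=1 ⇒ p=77473, q=3803
i=11: a=6 ⇒ p=508372, q=24955
…
i=14: a=1 ⇒ p=6841255, q=335824
i=15: a=2 ⇒ p=18412804, q=903849
(x₁, y₁) = (18412804, 903849);  18412804² − 415·903849² = 1 ✓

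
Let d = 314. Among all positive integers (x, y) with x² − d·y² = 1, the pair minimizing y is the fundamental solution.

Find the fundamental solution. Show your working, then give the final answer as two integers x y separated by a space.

√314 → a₀=17, period (1,2,1,1,2,1,34); ℓ=7 odd so k=13
k=0  a_k=17  p_k/q_k = 17/1
k=1  a_k=1  p_k/q_k = 18/1
…
k=5  a_k=2  p_k/q_k = 319/18
k=6  a_k=1  p_k/q_k = 443/25
k=7  a_k=34  p_k/q_k = 15381/868
…
k=12  a_k=2  p_k/q_k = 282617/15949
k=13  a_k=1  p_k/q_k = 392499/22150
(x₁, y₁) = (392499, 22150);  392499² − 314·22150² = 1 ✓

392499 22150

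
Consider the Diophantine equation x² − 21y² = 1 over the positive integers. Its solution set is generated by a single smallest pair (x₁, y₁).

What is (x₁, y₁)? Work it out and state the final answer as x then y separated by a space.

√21 → a₀=4, period (1,1,2,1,1,8); ℓ=6 even so k=5
step 0: (4, 1)  from 4·(1,0) + (0,1)
…
step 4: (32, 7)  from 1·(23,5) + (9,2)
step 5: (55, 12)  from 1·(32,7) + (23,5)
(x₁, y₁) = (55, 12);  55² − 21·12² = 1 ✓

55 12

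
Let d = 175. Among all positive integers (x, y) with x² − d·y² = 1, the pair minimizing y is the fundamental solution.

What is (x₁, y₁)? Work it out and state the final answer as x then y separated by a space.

2024 153

√175 = [13; 4,2,1,2,4,26, …], period ℓ=6 (even) → k=5
a_0=13:  p_0=13·1+0=13,  q_0=13·0+1=1
a_1=4:  p_1=4·13+1=53,  q_1=4·1+0=4
a_2=2:  p_2=2·53+13=119,  q_2=2·4+1=9
a_3=1:  p_3=1·119+53=172,  q_3=1·9+4=13
a_4=2:  p_4=2·172+119=463,  q_4=2·13+9=35
a_5=4:  p_5=4·463+172=2024,  q_5=4·35+13=153
fundamental: x₁=2024, y₁=153  (since 4096576 − 175·23409 = 1)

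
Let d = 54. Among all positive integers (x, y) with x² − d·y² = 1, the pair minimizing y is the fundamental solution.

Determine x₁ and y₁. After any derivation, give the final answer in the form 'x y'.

d=54: √d = [7; 2,1,6,1,2,14] (ℓ=6, even), read p_5/q_5
k=0  a_k=7  p_k/q_k = 7/1
k=1  a_k=2  p_k/q_k = 15/2
k=2  a_k=1  p_k/q_k = 22/3
k=3  a_k=6  p_k/q_k = 147/20
k=4  a_k=1  p_k/q_k = 169/23
k=5  a_k=2  p_k/q_k = 485/66
fundamental: x₁=485, y₁=66  (since 235225 − 54·4356 = 1)

485 66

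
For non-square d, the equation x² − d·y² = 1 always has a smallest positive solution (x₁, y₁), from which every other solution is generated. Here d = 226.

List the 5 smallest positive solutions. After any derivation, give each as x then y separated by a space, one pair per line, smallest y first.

451 30
406801 27060
366934051 24408090
330974107201 22016070120
298538277761251 19858470840150

[15; 30] for √226; ℓ=1 ⇒ convergent index 1
a_0=15:  p_0=15·1+0=15,  q_0=15·0+1=1
a_1=30:  p_1=30·15+1=451,  q_1=30·1+0=30
fundamental: x₁=451, y₁=30  (since 203401 − 226·900 = 1)
k=2:  x_2 = 451·451+226·30·30 = 406801,  y_2 = 451·30+30·451 = 27060
k=3:  x_3 = 451·406801+226·30·27060 = 366934051,  y_3 = 451·27060+30·406801 = 24408090
k=4:  x_4 = 451·366934051+226·30·24408090 = 330974107201,  y_4 = 451·24408090+30·366934051 = 22016070120
k=5:  x_5 = 451·330974107201+226·30·22016070120 = 298538277761251,  y_5 = 451·22016070120+30·330974107201 = 19858470840150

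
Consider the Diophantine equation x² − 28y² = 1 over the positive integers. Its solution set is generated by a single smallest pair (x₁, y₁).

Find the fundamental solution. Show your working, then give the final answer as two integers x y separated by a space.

√28 = [5; 3,2,3,10, …], period ℓ=4 (even) → k=3
k=0  a_k=5  p_k/q_k = 5/1
…
k=2  a_k=2  p_k/q_k = 37/7
k=3  a_k=3  p_k/q_k = 127/24
fundamental: x₁=127, y₁=24  (since 16129 − 28·576 = 1)

127 24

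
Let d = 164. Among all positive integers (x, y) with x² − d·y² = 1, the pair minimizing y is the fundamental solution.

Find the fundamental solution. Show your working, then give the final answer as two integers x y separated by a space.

2049 160

√164 = [12; 1,4,6,4,1,24, …], period ℓ=6 (even) → k=5
k=0  a_k=12  p_k/q_k = 12/1
k=1  a_k=1  p_k/q_k = 13/1
…
k=4  a_k=4  p_k/q_k = 1652/129
k=5  a_k=1  p_k/q_k = 2049/160
(x₁, y₁) = (2049, 160);  2049² − 164·160² = 1 ✓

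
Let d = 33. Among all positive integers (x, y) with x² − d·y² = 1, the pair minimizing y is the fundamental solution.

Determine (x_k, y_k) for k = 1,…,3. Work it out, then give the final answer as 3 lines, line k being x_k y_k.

[5; 1,2,1,10] for √33; ℓ=4 ⇒ convergent index 3
step 0: (5, 1)  from 5·(1,0) + (0,1)
…
step 2: (17, 3)  from 2·(6,1) + (5,1)
step 3: (23, 4)  from 1·(17,3) + (6,1)
→ (23, 4).  Check: 23²=529, 33·4²=528, difference 1.
(23+4√33)^2 = 1057 + 184√33
(23+4√33)^3 = 48599 + 8460√33

23 4
1057 184
48599 8460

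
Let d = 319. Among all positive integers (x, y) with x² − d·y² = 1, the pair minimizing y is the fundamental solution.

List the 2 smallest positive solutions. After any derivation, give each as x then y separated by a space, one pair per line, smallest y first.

√319 → a₀=17, period (1,6,5,1,4,…,6,1,34); ℓ=14 even so k=13
step 0: (17, 1)  from 17·(1,0) + (0,1)
step 1: (18, 1)  from 1·(17,1) + (1,0)
…
step 3: (643, 36)  from 5·(125,7) + (18,1)
step 4: (768, 43)  from 1·(643,36) + (125,7)
step 5: (3715, 208)  from 4·(768,43) + (643,36)
…
step 7: (15628, 875)  from 1·(11913,667) + (3715,208)
…
step 9: (250816, 14043)  from 4·(58797,3292) + (15628,875)
step 10: (309613, 17335)  from 1·(250816,14043) + (58797,3292)
step 11: (1798881, 100718)  from 5·(309613,17335) + (250816,14043)
step 12: (11102899, 621643)  from 6·(1798881,100718) + (309613,17335)
step 13: (12901780, 722361)  from 1·(11102899,621643) + (1798881,100718)
fundamental: x₁=12901780, y₁=722361  (since 166455927168400 − 319·521805414321 = 1)
n=2: (12901780,722361)∘(12901780,722361) = (12901780·12901780+319·722361·722361, 12901780·722361+722361·12901780) = (332911854336799,18639485405160)

12901780 722361
332911854336799 18639485405160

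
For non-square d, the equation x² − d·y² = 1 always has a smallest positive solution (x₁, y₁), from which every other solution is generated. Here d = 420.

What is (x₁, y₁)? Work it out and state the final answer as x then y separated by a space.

41 2

√420 → a₀=20, period (2,40); ℓ=2 even so k=1
i=0: a=20 ⇒ p=20, q=1
i=1: a=2 ⇒ p=41, q=2
→ (41, 2).  Check: 41²=1681, 420·2²=1680, difference 1.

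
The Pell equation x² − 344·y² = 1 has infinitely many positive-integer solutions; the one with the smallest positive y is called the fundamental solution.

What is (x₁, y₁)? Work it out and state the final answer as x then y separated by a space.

d=344: √d = [18; 1,1,4,1,3,1,4,1,1,36] (ℓ=10, even), read p_9/q_9
step 0: (18, 1)  from 18·(1,0) + (0,1)
…
step 4: (204, 11)  from 1·(167,9) + (37,2)
step 5: (779, 42)  from 3·(204,11) + (167,9)
…
step 8: (5694, 307)  from 1·(4711,254) + (983,53)
step 9: (10405, 561)  from 1·(5694,307) + (4711,254)
→ (10405, 561).  Check: 10405²=108264025, 344·561²=108264024, difference 1.

10405 561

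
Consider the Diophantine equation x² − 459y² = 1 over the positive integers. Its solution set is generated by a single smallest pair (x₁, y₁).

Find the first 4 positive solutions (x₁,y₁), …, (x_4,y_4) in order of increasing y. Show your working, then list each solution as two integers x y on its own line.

√459 = [21; 2,2,1,4,21,4,1,2,2,42, …], period ℓ=10 (even) → k=9
i=0: a=21 ⇒ p=21, q=1
i=1: a=2 ⇒ p=43, q=2
…
i=3: a=1 ⇒ p=150, q=7
i=4: a=4 ⇒ p=707, q=33
…
i=6: a=4 ⇒ p=60695, q=2833
i=7: a=1 ⇒ p=75692, q=3533
i=8: a=2 ⇒ p=212079, q=9899
i=9: a=2 ⇒ p=499850, q=23331
fundamental: x₁=499850, y₁=23331  (since 249850022500 − 459·544335561 = 1)
(499850+23331√459)^2 = 499700044999 + 23324000700√459
(499850+23331√459)^3 = 499550134985000450 + 23317003499766669√459
(499850+23331√459)^4 = 499400269944005249820001 + 23310008398693414998600√459

499850 23331
499700044999 23324000700
499550134985000450 23317003499766669
499400269944005249820001 23310008398693414998600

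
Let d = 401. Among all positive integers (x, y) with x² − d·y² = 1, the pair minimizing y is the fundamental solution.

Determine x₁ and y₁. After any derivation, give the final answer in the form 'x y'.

[20; 40] for √401; ℓ=1 ⇒ convergent index 1
k=0  a_k=20  p_k/q_k = 20/1
k=1  a_k=40  p_k/q_k = 801/40
(x₁, y₁) = (801, 40);  801² − 401·40² = 1 ✓

801 40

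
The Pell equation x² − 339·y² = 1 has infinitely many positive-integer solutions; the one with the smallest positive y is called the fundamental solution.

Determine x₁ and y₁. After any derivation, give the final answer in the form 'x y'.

97970 5321

d=339: √d = [18; 2,2,2,1,17,1,2,2,2,36] (ℓ=10, even), read p_9/q_9
i=0: a=18 ⇒ p=18, q=1
i=1: a=2 ⇒ p=37, q=2
i=2: a=2 ⇒ p=92, q=5
i=3: a=2 ⇒ p=221, q=12
i=4: a=1 ⇒ p=313, q=17
i=5: a=17 ⇒ p=5542, q=301
i=6: a=1 ⇒ p=5855, q=318
i=7: a=2 ⇒ p=17252, q=937
i=8: a=2 ⇒ p=40359, q=2192
i=9: a=2 ⇒ p=97970, q=5321
fundamental: x₁=97970, y₁=5321  (since 9598120900 − 339·28313041 = 1)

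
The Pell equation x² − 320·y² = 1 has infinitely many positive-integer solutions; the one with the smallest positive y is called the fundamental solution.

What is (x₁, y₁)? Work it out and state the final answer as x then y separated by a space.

√320 = [17; 1,7,1,34, …], period ℓ=4 (even) → k=3
i=0: a=17 ⇒ p=17, q=1
…
i=2: a=7 ⇒ p=143, q=8
i=3: a=1 ⇒ p=161, q=9
(x₁, y₁) = (161, 9);  161² − 320·9² = 1 ✓

161 9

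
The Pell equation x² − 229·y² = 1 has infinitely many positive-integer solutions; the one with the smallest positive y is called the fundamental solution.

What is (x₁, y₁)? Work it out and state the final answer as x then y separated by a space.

5848201 386460

[15; 7,1,1,7,30] for √229; ℓ=5 ⇒ convergent index 9
step 0: (15, 1)  from 15·(1,0) + (0,1)
step 1: (106, 7)  from 7·(15,1) + (1,0)
…
step 3: (227, 15)  from 1·(121,8) + (106,7)
step 4: (1710, 113)  from 7·(227,15) + (121,8)
step 5: (51527, 3405)  from 30·(1710,113) + (227,15)
…
step 7: (413926, 27353)  from 1·(362399,23948) + (51527,3405)
step 8: (776325, 51301)  from 1·(413926,27353) + (362399,23948)
step 9: (5848201, 386460)  from 7·(776325,51301) + (413926,27353)
→ (5848201, 386460).  Check: 5848201²=34201454936401, 229·386460²=34201454936400, difference 1.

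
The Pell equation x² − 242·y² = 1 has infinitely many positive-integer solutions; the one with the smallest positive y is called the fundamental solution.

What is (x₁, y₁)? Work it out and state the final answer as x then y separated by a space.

d=242: √d = [15; 1,1,3,1,14,1,3,1,1,30] (ℓ=10, even), read p_9/q_9
k=0  a_k=15  p_k/q_k = 15/1
k=1  a_k=1  p_k/q_k = 16/1
k=2  a_k=1  p_k/q_k = 31/2
k=3  a_k=3  p_k/q_k = 109/7
k=4  a_k=1  p_k/q_k = 140/9
k=5  a_k=14  p_k/q_k = 2069/133
k=6  a_k=1  p_k/q_k = 2209/142
k=7  a_k=3  p_k/q_k = 8696/559
k=8  a_k=1  p_k/q_k = 10905/701
k=9  a_k=1  p_k/q_k = 19601/1260
(x₁, y₁) = (19601, 1260);  19601² − 242·1260² = 1 ✓

19601 1260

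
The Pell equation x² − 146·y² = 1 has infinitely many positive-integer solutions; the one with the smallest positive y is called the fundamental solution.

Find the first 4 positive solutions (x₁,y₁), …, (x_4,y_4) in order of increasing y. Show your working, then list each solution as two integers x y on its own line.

145 12
42049 3480
12194065 1009188
3536236801 292661040

[12; 12,24] for √146; ℓ=2 ⇒ convergent index 1
k=0  a_k=12  p_k/q_k = 12/1
k=1  a_k=12  p_k/q_k = 145/12
(x₁, y₁) = (145, 12);  145² − 146·12² = 1 ✓
(x_2, y_2) = (145·145 + 146·12·12, 145·12 + 12·145) = (42049, 3480)
(x_3, y_3) = (145·42049 + 146·12·3480, 145·3480 + 12·42049) = (12194065, 1009188)
(x_4, y_4) = (145·12194065 + 146·12·1009188, 145·1009188 + 12·12194065) = (3536236801, 292661040)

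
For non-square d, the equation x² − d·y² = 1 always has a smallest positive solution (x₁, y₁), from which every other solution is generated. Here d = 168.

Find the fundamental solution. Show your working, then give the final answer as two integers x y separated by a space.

d=168: √d = [12; 1,24] (ℓ=2, even), read p_1/q_1
k=0  a_k=12  p_k/q_k = 12/1
k=1  a_k=1  p_k/q_k = 13/1
(x₁, y₁) = (13, 1);  13² − 168·1² = 1 ✓

13 1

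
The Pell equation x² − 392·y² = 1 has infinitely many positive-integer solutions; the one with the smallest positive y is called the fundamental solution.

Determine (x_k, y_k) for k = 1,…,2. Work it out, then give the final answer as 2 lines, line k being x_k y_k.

99 5
19601 990

d=392: √d = [19; 1,3,1,38] (ℓ=4, even), read p_3/q_3
k=0  a_k=19  p_k/q_k = 19/1
…
k=2  a_k=3  p_k/q_k = 79/4
k=3  a_k=1  p_k/q_k = 99/5
→ (99, 5).  Check: 99²=9801, 392·5²=9800, difference 1.
(x_2, y_2) = (99·99 + 392·5·5, 99·5 + 5·99) = (19601, 990)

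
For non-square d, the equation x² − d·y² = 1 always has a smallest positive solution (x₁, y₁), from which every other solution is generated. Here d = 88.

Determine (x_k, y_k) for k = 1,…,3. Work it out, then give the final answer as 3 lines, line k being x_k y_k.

d=88: √d = [9; 2,1,1,1,2,18] (ℓ=6, even), read p_5/q_5
a_0=9:  p_0=9·1+0=9,  q_0=9·0+1=1
…
a_4=1:  p_4=1·47+28=75,  q_4=1·5+3=8
a_5=2:  p_5=2·75+47=197,  q_5=2·8+5=21
(x₁, y₁) = (197, 21);  197² − 88·21² = 1 ✓
(197+21√88)^2 = 77617 + 8274√88
(197+21√88)^3 = 30580901 + 3259935√88

197 21
77617 8274
30580901 3259935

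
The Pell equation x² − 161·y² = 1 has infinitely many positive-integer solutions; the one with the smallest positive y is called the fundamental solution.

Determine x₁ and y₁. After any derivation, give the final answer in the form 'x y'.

d=161: √d = [12; 1,2,4,1,2,1,4,2,1,24] (ℓ=10, even), read p_9/q_9
step 0: (12, 1)  from 12·(1,0) + (0,1)
…
step 2: (38, 3)  from 2·(13,1) + (12,1)
step 3: (165, 13)  from 4·(38,3) + (13,1)
…
step 5: (571, 45)  from 2·(203,16) + (165,13)
step 6: (774, 61)  from 1·(571,45) + (203,16)
…
step 8: (8108, 639)  from 2·(3667,289) + (774,61)
step 9: (11775, 928)  from 1·(8108,639) + (3667,289)
(x₁, y₁) = (11775, 928);  11775² − 161·928² = 1 ✓

11775 928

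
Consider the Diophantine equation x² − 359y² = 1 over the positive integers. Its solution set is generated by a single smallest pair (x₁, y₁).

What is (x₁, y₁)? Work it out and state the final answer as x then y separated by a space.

√359 → a₀=18, period (1,17,1,36); ℓ=4 even so k=3
i=0: a=18 ⇒ p=18, q=1
…
i=2: a=17 ⇒ p=341, q=18
i=3: a=1 ⇒ p=360, q=19
→ (360, 19).  Check: 360²=129600, 359·19²=129599, difference 1.

360 19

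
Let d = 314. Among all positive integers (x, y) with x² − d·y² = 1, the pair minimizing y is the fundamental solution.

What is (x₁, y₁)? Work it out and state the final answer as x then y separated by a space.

392499 22150

[17; 1,2,1,1,2,1,34] for √314; ℓ=7 ⇒ convergent index 13
k=0  a_k=17  p_k/q_k = 17/1
k=1  a_k=1  p_k/q_k = 18/1
…
k=3  a_k=1  p_k/q_k = 71/4
k=4  a_k=1  p_k/q_k = 124/7
…
k=6  a_k=1  p_k/q_k = 443/25
k=7  a_k=34  p_k/q_k = 15381/868
k=8  a_k=1  p_k/q_k = 15824/893
k=9  a_k=2  p_k/q_k = 47029/2654
k=10  a_k=1  p_k/q_k = 62853/3547
k=11  a_k=1  p_k/q_k = 109882/6201
k=12  a_k=2  p_k/q_k = 282617/15949
k=13  a_k=1  p_k/q_k = 392499/22150
→ (392499, 22150).  Check: 392499²=154055465001, 314·22150²=154055465000, difference 1.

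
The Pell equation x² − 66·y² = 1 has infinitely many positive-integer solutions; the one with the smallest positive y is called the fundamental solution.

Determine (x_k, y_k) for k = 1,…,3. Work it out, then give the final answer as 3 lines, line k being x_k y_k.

65 8
8449 1040
1098305 135192

d=66: √d = [8; 8,16] (ℓ=2, even), read p_1/q_1
a_0=8:  p_0=8·1+0=8,  q_0=8·0+1=1
a_1=8:  p_1=8·8+1=65,  q_1=8·1+0=8
→ (65, 8).  Check: 65²=4225, 66·8²=4224, difference 1.
(x_2, y_2) = (65·65 + 66·8·8, 65·8 + 8·65) = (8449, 1040)
(x_3, y_3) = (65·8449 + 66·8·1040, 65·1040 + 8·8449) = (1098305, 135192)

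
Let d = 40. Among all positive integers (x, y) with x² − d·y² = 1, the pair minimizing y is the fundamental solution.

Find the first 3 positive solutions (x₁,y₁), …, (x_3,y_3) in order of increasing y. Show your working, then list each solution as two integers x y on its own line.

19 3
721 114
27379 4329

[6; 3,12] for √40; ℓ=2 ⇒ convergent index 1
i=0: a=6 ⇒ p=6, q=1
i=1: a=3 ⇒ p=19, q=3
→ (19, 3).  Check: 19²=361, 40·3²=360, difference 1.
(x_2, y_2) = (19·19 + 40·3·3, 19·3 + 3·19) = (721, 114)
(x_3, y_3) = (19·721 + 40·3·114, 19·114 + 3·721) = (27379, 4329)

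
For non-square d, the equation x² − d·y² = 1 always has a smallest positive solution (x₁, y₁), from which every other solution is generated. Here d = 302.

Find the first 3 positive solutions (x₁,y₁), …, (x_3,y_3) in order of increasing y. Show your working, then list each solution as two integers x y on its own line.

√302 → a₀=17, period (2,1,1,1,4,…,1,2,34); ℓ=16 even so k=15
i=0: a=17 ⇒ p=17, q=1
…
i=4: a=1 ⇒ p=139, q=8
…
i=7: a=1 ⇒ p=2068, q=119
i=8: a=16 ⇒ p=34513, q=1986
…
i=11: a=4 ⇒ p=467281, q=26889
…
i=14: a=1 ⇒ p=1617193, q=93059
i=15: a=2 ⇒ p=4276623, q=246092
→ (4276623, 246092).  Check: 4276623²=18289504284129, 302·246092²=18289504284128, difference 1.
k=2:  x_2 = 4276623·4276623+302·246092·246092 = 36579008568257,  y_2 = 4276623·246092+246092·4276623 = 2104885414632
k=3:  x_3 = 4276623·36579008568257+302·246092·2104885414632 = 312869258720405635599,  y_3 = 4276623·2104885414632+246092·36579008568257 = 18003602753159249380

4276623 246092
36579008568257 2104885414632
312869258720405635599 18003602753159249380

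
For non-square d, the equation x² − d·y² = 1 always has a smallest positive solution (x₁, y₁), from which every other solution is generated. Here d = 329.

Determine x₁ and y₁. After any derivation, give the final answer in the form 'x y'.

2376415 131016

[18; 7,4,2,1,1,4,1,1,2,4,7,36] for √329; ℓ=12 ⇒ convergent index 11
k=0  a_k=18  p_k/q_k = 18/1
…
k=2  a_k=4  p_k/q_k = 526/29
k=3  a_k=2  p_k/q_k = 1179/65
…
k=6  a_k=4  p_k/q_k = 13241/730
k=7  a_k=1  p_k/q_k = 16125/889
k=8  a_k=1  p_k/q_k = 29366/1619
k=9  a_k=2  p_k/q_k = 74857/4127
k=10  a_k=4  p_k/q_k = 328794/18127
k=11  a_k=7  p_k/q_k = 2376415/131016
→ (2376415, 131016).  Check: 2376415²=5647348252225, 329·131016²=5647348252224, difference 1.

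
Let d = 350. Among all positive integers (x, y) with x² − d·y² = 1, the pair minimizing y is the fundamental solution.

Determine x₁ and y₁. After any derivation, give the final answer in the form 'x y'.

d=350: √d = [18; 1,2,2,2,1,36] (ℓ=6, even), read p_5/q_5
i=0: a=18 ⇒ p=18, q=1
i=1: a=1 ⇒ p=19, q=1
i=2: a=2 ⇒ p=56, q=3
…
i=4: a=2 ⇒ p=318, q=17
i=5: a=1 ⇒ p=449, q=24
(x₁, y₁) = (449, 24);  449² − 350·24² = 1 ✓

449 24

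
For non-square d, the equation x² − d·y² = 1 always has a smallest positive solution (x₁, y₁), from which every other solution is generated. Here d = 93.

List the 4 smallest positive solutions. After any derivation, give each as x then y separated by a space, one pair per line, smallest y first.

√93 = [9; 1,1,1,4,6,4,1,1,1,18, …], period ℓ=10 (even) → k=9
a_0=9:  p_0=9·1+0=9,  q_0=9·0+1=1
a_1=1:  p_1=1·9+1=10,  q_1=1·1+0=1
a_2=1:  p_2=1·10+9=19,  q_2=1·1+1=2
a_3=1:  p_3=1·19+10=29,  q_3=1·2+1=3
…
a_5=6:  p_5=6·135+29=839,  q_5=6·14+3=87
a_6=4:  p_6=4·839+135=3491,  q_6=4·87+14=362
a_7=1:  p_7=1·3491+839=4330,  q_7=1·362+87=449
a_8=1:  p_8=1·4330+3491=7821,  q_8=1·449+362=811
a_9=1:  p_9=1·7821+4330=12151,  q_9=1·811+449=1260
fundamental: x₁=12151, y₁=1260  (since 147646801 − 93·1587600 = 1)
(12151+1260√93)^2 = 295293601 + 30620520√93
(12151+1260√93)^3 = 7176225079351 + 744139875780√93
(12151+1260√93)^4 = 174396621583094401 + 18084087230585040√93

12151 1260
295293601 30620520
7176225079351 744139875780
174396621583094401 18084087230585040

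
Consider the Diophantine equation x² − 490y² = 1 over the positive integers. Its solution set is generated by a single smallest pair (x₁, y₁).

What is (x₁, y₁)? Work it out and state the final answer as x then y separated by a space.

d=490: √d = [22; 7,2,1,4,4,4,1,2,7,44] (ℓ=10, even), read p_9/q_9
k=0  a_k=22  p_k/q_k = 22/1
…
k=4  a_k=4  p_k/q_k = 2280/103
k=5  a_k=4  p_k/q_k = 9607/434
…
k=8  a_k=2  p_k/q_k = 141338/6385
k=9  a_k=7  p_k/q_k = 1039681/46968
→ (1039681, 46968).  Check: 1039681²=1080936581761, 490·46968²=1080936581760, difference 1.

1039681 46968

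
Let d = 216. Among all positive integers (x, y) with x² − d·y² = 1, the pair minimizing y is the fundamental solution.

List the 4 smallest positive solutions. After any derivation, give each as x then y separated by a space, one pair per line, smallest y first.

485 33
470449 32010
456335045 31049667
442644523201 30118144980

d=216: √d = [14; 1,2,3,2,1,28] (ℓ=6, even), read p_5/q_5
a_0=14:  p_0=14·1+0=14,  q_0=14·0+1=1
…
a_2=2:  p_2=2·15+14=44,  q_2=2·1+1=3
…
a_4=2:  p_4=2·147+44=338,  q_4=2·10+3=23
a_5=1:  p_5=1·338+147=485,  q_5=1·23+10=33
fundamental: x₁=485, y₁=33  (since 235225 − 216·1089 = 1)
n=2: (485,33)∘(485,33) = (485·485+216·33·33, 485·33+33·485) = (470449,32010)
n=3: (470449,32010)∘(485,33) = (485·470449+216·33·32010, 485·32010+33·470449) = (456335045,31049667)
n=4: (456335045,31049667)∘(485,33) = (485·456335045+216·33·31049667, 485·31049667+33·456335045) = (442644523201,30118144980)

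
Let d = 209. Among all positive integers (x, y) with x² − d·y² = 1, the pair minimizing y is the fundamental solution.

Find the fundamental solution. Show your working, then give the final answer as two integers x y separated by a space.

√209 = [14; 2,5,3,2,3,5,2,28, …], period ℓ=8 (even) → k=7
step 0: (14, 1)  from 14·(1,0) + (0,1)
step 1: (29, 2)  from 2·(14,1) + (1,0)
step 2: (159, 11)  from 5·(29,2) + (14,1)
step 3: (506, 35)  from 3·(159,11) + (29,2)
…
step 5: (4019, 278)  from 3·(1171,81) + (506,35)
step 6: (21266, 1471)  from 5·(4019,278) + (1171,81)
step 7: (46551, 3220)  from 2·(21266,1471) + (4019,278)
→ (46551, 3220).  Check: 46551²=2166995601, 209·3220²=2166995600, difference 1.

46551 3220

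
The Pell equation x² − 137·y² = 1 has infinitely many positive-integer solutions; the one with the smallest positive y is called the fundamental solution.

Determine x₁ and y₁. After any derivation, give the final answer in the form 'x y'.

6083073 519712

d=137: √d = [11; 1,2,2,1,1,2,2,1,22] (ℓ=9, odd), read p_17/q_17
step 0: (11, 1)  from 11·(1,0) + (0,1)
step 1: (12, 1)  from 1·(11,1) + (1,0)
step 2: (35, 3)  from 2·(12,1) + (11,1)
step 3: (82, 7)  from 2·(35,3) + (12,1)
step 4: (117, 10)  from 1·(82,7) + (35,3)
step 5: (199, 17)  from 1·(117,10) + (82,7)
…
step 9: (39597, 3383)  from 22·(1744,149) + (1229,105)
step 10: (41341, 3532)  from 1·(39597,3383) + (1744,149)
step 11: (122279, 10447)  from 2·(41341,3532) + (39597,3383)
step 12: (285899, 24426)  from 2·(122279,10447) + (41341,3532)
step 13: (408178, 34873)  from 1·(285899,24426) + (122279,10447)
step 14: (694077, 59299)  from 1·(408178,34873) + (285899,24426)
…
step 16: (4286741, 366241)  from 2·(1796332,153471) + (694077,59299)
step 17: (6083073, 519712)  from 1·(4286741,366241) + (1796332,153471)
→ (6083073, 519712).  Check: 6083073²=37003777123329, 137·519712²=37003777123328, difference 1.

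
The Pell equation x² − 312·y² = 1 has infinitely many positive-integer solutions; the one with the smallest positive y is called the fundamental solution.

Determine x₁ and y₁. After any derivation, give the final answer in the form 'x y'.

[17; 1,1,1,34] for √312; ℓ=4 ⇒ convergent index 3
i=0: a=17 ⇒ p=17, q=1
…
i=2: a=1 ⇒ p=35, q=2
i=3: a=1 ⇒ p=53, q=3
→ (53, 3).  Check: 53²=2809, 312·3²=2808, difference 1.

53 3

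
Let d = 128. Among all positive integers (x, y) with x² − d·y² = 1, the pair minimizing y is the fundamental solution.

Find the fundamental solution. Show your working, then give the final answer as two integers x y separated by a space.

d=128: √d = [11; 3,5,3,22] (ℓ=4, even), read p_3/q_3
a_0=11:  p_0=11·1+0=11,  q_0=11·0+1=1
a_1=3:  p_1=3·11+1=34,  q_1=3·1+0=3
a_2=5:  p_2=5·34+11=181,  q_2=5·3+1=16
a_3=3:  p_3=3·181+34=577,  q_3=3·16+3=51
(x₁, y₁) = (577, 51);  577² − 128·51² = 1 ✓

577 51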